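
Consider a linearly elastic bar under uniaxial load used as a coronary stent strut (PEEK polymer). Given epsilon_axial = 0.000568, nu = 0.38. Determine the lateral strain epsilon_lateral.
Model: a linearly elastic bar under uniaxial load, so epsilon_lateral = -nu·epsilon_axial.
Substitute:
  epsilon_lateral = -(0.38 × 0.000568)
  epsilon_lateral = -0.0002158
Final answer: epsilon_lateral = -0.0002158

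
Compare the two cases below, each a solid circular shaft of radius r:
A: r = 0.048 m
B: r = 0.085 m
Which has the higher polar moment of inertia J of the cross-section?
Model: a solid circular shaft of radius r, so J = (π·r^4) / 2 (SI units).
  A: J = (π × 0.048^4) / 2 = 8.338 × 10⁻⁶ m⁴
  B: J = (π × 0.085^4) / 2 = 8.2 × 10⁻⁵ m⁴
8.2 × 10⁻⁵ m⁴ > 8.338 × 10⁻⁶ m⁴, so B is larger.
Final answer: B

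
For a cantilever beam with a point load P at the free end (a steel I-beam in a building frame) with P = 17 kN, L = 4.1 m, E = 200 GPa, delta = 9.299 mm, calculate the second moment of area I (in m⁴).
Model: a cantilever beam with a point load P at the free end, so delta = (P·L^3) / (3·E·I).
Solve for I: I = (P·L^3) / (3·delta·E).
Convert to SI units:
  P = 17 kN = 17000 N
  E = 200 GPa = 2 × 10¹¹ Pa
  delta = 9.299 mm = 0.009299 m
Substitute:
  I = (17000 × 4.1^3) / (3 × 0.009299 × (2 × 10¹¹))
  I = 0.00021 m⁴
Final answer: I = 0.00021 m⁴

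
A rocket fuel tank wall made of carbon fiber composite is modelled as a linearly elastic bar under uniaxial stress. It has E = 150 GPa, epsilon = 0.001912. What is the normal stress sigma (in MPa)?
Model: a linearly elastic bar under uniaxial stress, so sigma = E·epsilon.
Convert to SI units:
  E = 150 GPa = 1.5 × 10¹¹ Pa
Substitute:
  sigma = (1.5 × 10¹¹) × 0.001912
  sigma = 2.868 × 10⁸ Pa
Convert: sigma = 2.868 × 10⁸ Pa = 286.8 MPa
Final answer: sigma = 286.8 MPa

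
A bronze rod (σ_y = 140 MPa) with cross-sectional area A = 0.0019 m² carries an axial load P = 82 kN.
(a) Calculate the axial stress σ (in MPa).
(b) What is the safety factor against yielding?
(a) Axial stress σ = P/A. Convert P = 82 kN = 82000 N.
  σ = 82000 / 0.0019 = 4.316 × 10⁷ Pa = 43.16 MPa
(b) Safety factor SF = σ_y/σ = 140 / 43.16 = 3.244
Final answer: (a) σ = 43.16 MPa, (b) SF = 3.244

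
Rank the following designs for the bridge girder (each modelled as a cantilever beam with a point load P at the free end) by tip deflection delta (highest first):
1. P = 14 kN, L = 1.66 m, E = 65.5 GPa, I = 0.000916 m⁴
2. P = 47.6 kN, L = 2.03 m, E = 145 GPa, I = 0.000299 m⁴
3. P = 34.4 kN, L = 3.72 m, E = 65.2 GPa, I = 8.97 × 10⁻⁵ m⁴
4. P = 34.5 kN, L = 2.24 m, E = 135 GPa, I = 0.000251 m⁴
Model: a cantilever beam with a point load P at the free end, so delta = (P·L^3) / (3·E·I) (SI units).
  Case 1: delta = (14000 × 1.66^3) / (3 × (6.55 × 10¹⁰) × 0.000916) = 0.0003558 m = 0.3558 mm
  Case 2: delta = (47600 × 2.03^3) / (3 × (1.45 × 10¹¹) × 0.000299) = 0.003062 m = 3.062 mm
  Case 3: delta = (34400 × 3.72^3) / (3 × (6.52 × 10¹⁰) × (8.97 × 10⁻⁵)) = 0.1009 m = 100.9 mm
  Case 4: delta = (34500 × 2.24^3) / (3 × (1.35 × 10¹¹) × 0.000251) = 0.003814 m = 3.814 mm
Ordering: 100.9 mm (case 3) > 3.814 mm (case 4) > 3.062 mm (case 2) > 0.3558 mm (case 1)
Final answer: 3, 4, 2, 1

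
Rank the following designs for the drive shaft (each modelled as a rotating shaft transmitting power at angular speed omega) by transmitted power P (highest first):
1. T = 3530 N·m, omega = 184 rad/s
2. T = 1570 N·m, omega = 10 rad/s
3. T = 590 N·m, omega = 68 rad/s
Model: a rotating shaft transmitting power at angular speed omega, so P = T·omega (SI units).
  Case 1: P = 3530 × 184 = 649500 W = 649.5 kW
  Case 2: P = 1570 × 10 = 15700 W = 15.7 kW
  Case 3: P = 590 × 68 = 40120 W = 40.12 kW
Ordering: 649.5 kW (case 1) > 40.12 kW (case 3) > 15.7 kW (case 2)
Final answer: 1, 3, 2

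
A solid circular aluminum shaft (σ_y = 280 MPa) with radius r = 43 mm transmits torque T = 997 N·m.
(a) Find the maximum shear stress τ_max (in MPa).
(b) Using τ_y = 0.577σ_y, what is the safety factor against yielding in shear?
(a) For a solid circular shaft, τ_max = T·r/J with J = π·r^4/2, i.e. τ_max = 2·T / (π·r^3). Convert r = 43 mm = 0.043 m.
  τ_max = (2 × 997) / (π × 0.043^3) = 7.983 × 10⁶ Pa = 7.983 MPa
(b) τ_y = 0.577 × 280 = 161.56 MPa
  SF = τ_y/τ_max = 161.56 / 7.983 = 20.24
Final answer: (a) τ_max = 7.983 MPa, (b) SF = 20.24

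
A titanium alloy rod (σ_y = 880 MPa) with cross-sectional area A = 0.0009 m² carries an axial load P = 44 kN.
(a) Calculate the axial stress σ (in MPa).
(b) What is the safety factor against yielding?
(a) Axial stress σ = P/A. Convert P = 44 kN = 44000 N.
  σ = 44000 / 0.0009 = 4.889 × 10⁷ Pa = 48.89 MPa
(b) Safety factor SF = σ_y/σ = 880 / 48.89 = 18
Final answer: (a) σ = 48.89 MPa, (b) SF = 18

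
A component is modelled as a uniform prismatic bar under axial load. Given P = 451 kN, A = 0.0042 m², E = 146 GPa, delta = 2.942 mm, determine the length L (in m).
Model: a uniform prismatic bar under axial load, so delta = (P·L) / (A·E).
Solve for L: L = (delta·A·E) / P.
Convert to SI units:
  P = 451 kN = 451000 N
  E = 146 GPa = 1.46 × 10¹¹ Pa
  delta = 2.942 mm = 0.002942 m
Substitute:
  L = (0.002942 × 0.0042 × (1.46 × 10¹¹)) / 451000
  L = 4 m
Final answer: L = 4 m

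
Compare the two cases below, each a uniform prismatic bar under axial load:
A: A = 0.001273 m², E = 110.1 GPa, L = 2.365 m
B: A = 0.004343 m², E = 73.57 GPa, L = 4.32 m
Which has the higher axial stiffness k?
Model: a uniform prismatic bar under axial load, so k = (A·E) / L (SI units).
  A: k = (0.001273 × (1.101 × 10¹¹)) / 2.365 = 5.926 × 10⁷ N/m = 59.26 MN/m
  B: k = (0.004343 × (7.357 × 10¹⁰)) / 4.32 = 7.396 × 10⁷ N/m = 73.96 MN/m
73.96 MN/m > 59.26 MN/m, so B is larger.
Final answer: B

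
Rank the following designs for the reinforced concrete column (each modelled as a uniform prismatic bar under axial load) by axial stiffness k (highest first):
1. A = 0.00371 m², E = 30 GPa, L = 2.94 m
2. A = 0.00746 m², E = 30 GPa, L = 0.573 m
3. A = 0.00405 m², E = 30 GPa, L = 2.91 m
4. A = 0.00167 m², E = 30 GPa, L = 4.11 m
Model: a uniform prismatic bar under axial load, so k = (A·E) / L (SI units).
  Case 1: k = (0.00371 × (3 × 10¹⁰)) / 2.94 = 3.786 × 10⁷ N/m = 37.86 MN/m
  Case 2: k = (0.00746 × (3 × 10¹⁰)) / 0.573 = 3.906 × 10⁸ N/m = 390.6 MN/m
  Case 3: k = (0.00405 × (3 × 10¹⁰)) / 2.91 = 4.175 × 10⁷ N/m = 41.75 MN/m
  Case 4: k = (0.00167 × (3 × 10¹⁰)) / 4.11 = 1.219 × 10⁷ N/m = 12.19 MN/m
Ordering: 390.6 MN/m (case 2) > 41.75 MN/m (case 3) > 37.86 MN/m (case 1) > 12.19 MN/m (case 4)
Final answer: 2, 3, 1, 4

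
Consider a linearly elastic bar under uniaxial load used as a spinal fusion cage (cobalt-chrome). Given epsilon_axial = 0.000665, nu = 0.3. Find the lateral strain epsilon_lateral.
Model: a linearly elastic bar under uniaxial load, so epsilon_lateral = -nu·epsilon_axial.
Substitute:
  epsilon_lateral = -(0.3 × 0.000665)
  epsilon_lateral = -0.0001995
Final answer: epsilon_lateral = -0.0001995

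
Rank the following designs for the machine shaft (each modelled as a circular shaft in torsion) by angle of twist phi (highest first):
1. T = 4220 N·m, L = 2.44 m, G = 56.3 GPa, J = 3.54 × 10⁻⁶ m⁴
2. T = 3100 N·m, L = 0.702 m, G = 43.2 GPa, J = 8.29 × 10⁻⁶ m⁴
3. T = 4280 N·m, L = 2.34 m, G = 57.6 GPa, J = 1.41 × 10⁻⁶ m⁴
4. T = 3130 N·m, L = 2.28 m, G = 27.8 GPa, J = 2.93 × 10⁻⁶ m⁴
Model: a circular shaft in torsion, so phi = (T·L) / (G·J) (SI units).
  Case 1: phi = (4220 × 2.44) / ((5.63 × 10¹⁰) × (3.54 × 10⁻⁶)) = 0.05166 rad = 2.96°
  Case 2: phi = (3100 × 0.702) / ((4.32 × 10¹⁰) × (8.29 × 10⁻⁶)) = 0.006077 rad = 0.3482°
  Case 3: phi = (4280 × 2.34) / ((5.76 × 10¹⁰) × (1.41 × 10⁻⁶)) = 0.1233 rad = 7.065°
  Case 4: phi = (3130 × 2.28) / ((2.78 × 10¹⁰) × (2.93 × 10⁻⁶)) = 0.08761 rad = 5.02°
Ordering: 7.065° (case 3) > 5.02° (case 4) > 2.96° (case 1) > 0.3482° (case 2)
Final answer: 3, 4, 1, 2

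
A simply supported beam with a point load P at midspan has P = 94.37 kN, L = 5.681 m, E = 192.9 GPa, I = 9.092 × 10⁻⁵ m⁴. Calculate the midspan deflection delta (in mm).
Model: a simply supported beam with a point load P at midspan, so delta = (P·L^3) / (48·E·I).
Convert to SI units:
  P = 94.37 kN = 94370 N
  E = 192.9 GPa = 1.929 × 10¹¹ Pa
Substitute:
  delta = (94370 × 5.681^3) / (48 × (1.929 × 10¹¹) × (9.092 × 10⁻⁵))
  delta = 0.02055 m
Convert: delta = 0.02055 m = 20.55 mm
Final answer: delta = 20.55 mm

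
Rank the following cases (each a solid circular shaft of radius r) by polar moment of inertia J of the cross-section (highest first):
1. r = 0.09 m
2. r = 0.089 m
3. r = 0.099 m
Model: a solid circular shaft of radius r, so J = (π·r^4) / 2 (SI units).
  Case 1: J = (π × 0.09^4) / 2 = 0.0001031 m⁴
  Case 2: J = (π × 0.089^4) / 2 = 9.856 × 10⁻⁵ m⁴
  Case 3: J = (π × 0.099^4) / 2 = 0.0001509 m⁴
Ordering: 0.0001509 m⁴ (case 3) > 0.0001031 m⁴ (case 1) > 9.856 × 10⁻⁵ m⁴ (case 2)
Final answer: 3, 1, 2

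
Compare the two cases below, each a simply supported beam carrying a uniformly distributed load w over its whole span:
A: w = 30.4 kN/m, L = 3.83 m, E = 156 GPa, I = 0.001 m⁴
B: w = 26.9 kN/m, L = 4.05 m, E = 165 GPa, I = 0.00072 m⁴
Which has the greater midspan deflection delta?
Model: a simply supported beam carrying a uniformly distributed load w over its whole span, so delta = (5·w·L^4) / (384·E·I) (SI units).
  A: delta = (5 × 30400 × 3.83^4) / (384 × (1.56 × 10¹¹) × 0.001) = 0.000546 m = 0.546 mm
  B: delta = (5 × 26900 × 4.05^4) / (384 × (1.65 × 10¹¹) × 0.00072) = 0.0007932 m = 0.7932 mm
0.7932 mm > 0.546 mm, so B is larger.
Final answer: B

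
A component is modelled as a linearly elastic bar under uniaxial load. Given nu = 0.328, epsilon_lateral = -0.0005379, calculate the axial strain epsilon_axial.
Model: a linearly elastic bar under uniaxial load, so epsilon_lateral = -nu·epsilon_axial.
Solve for epsilon_axial: epsilon_axial = -epsilon_lateral / nu.
Substitute:
  epsilon_axial = -(-0.0005379) / 0.328
  epsilon_axial = 0.00164
Final answer: epsilon_axial = 0.00164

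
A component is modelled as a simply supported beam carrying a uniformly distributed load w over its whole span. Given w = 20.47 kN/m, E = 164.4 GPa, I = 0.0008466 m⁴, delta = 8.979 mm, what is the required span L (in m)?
Model: a simply supported beam carrying a uniformly distributed load w over its whole span, so delta = (5·w·L^4) / (384·E·I).
Solve for L: L = ((384·delta·E·I) / (5·w))^(1/4).
Convert to SI units:
  w = 20.47 kN/m = 20470 N/m
  E = 164.4 GPa = 1.644 × 10¹¹ Pa
  delta = 8.979 mm = 0.008979 m
Substitute:
  L = ((384 × 0.008979 × (1.644 × 10¹¹) × 0.0008466) / (5 × 20470))^(1/4)
  L = 8.275 m
Final answer: L = 8.275 m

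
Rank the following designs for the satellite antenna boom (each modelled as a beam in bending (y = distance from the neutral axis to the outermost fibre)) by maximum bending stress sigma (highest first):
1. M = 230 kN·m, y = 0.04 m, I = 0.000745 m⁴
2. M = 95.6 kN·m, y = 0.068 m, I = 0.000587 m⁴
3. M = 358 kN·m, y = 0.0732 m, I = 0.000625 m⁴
Model: a beam in bending (y = distance from the neutral axis to the outermost fibre), so sigma = (M·y) / I (SI units).
  Case 1: sigma = (230000 × 0.04) / 0.000745 = 1.235 × 10⁷ Pa = 12.35 MPa
  Case 2: sigma = (95600 × 0.068) / 0.000587 = 1.107 × 10⁷ Pa = 11.07 MPa
  Case 3: sigma = (358000 × 0.0732) / 0.000625 = 4.193 × 10⁷ Pa = 41.93 MPa
Ordering: 41.93 MPa (case 3) > 12.35 MPa (case 1) > 11.07 MPa (case 2)
Final answer: 3, 1, 2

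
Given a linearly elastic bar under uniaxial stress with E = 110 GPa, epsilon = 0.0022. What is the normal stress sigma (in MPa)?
Model: a linearly elastic bar under uniaxial stress, so sigma = E·epsilon.
Convert to SI units:
  E = 110 GPa = 1.1 × 10¹¹ Pa
Substitute:
  sigma = (1.1 × 10¹¹) × 0.0022
  sigma = 2.42 × 10⁸ Pa
Convert: sigma = 2.42 × 10⁸ Pa = 242 MPa
Final answer: sigma = 242 MPa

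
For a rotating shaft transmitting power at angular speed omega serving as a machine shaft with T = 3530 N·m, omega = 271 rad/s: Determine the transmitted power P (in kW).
Model: a rotating shaft transmitting power at angular speed omega, so P = T·omega.
Substitute:
  P = 3530 × 271
  P = 956600 W
Convert: P = 956600 W = 956.6 kW
Final answer: P = 956.6 kW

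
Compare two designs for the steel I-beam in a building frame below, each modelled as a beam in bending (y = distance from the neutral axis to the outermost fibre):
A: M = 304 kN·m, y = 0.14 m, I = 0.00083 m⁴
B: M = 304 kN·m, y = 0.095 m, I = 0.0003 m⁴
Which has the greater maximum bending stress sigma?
Model: a beam in bending (y = distance from the neutral axis to the outermost fibre), so sigma = (M·y) / I (SI units).
  A: sigma = (304000 × 0.14) / 0.00083 = 5.128 × 10⁷ Pa = 51.28 MPa
  B: sigma = (304000 × 0.095) / 0.0003 = 9.627 × 10⁷ Pa = 96.27 MPa
96.27 MPa > 51.28 MPa, so B is larger.
Final answer: B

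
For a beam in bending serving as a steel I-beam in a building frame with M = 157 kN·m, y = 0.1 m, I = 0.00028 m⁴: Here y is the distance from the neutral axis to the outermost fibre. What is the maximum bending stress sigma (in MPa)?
Model: a beam in bending, so sigma = (M·y) / I.
Convert to SI units:
  M = 157 kN·m = 157000 N·m
Substitute:
  sigma = (157000 × 0.1) / 0.00028
  sigma = 5.607 × 10⁷ Pa
Convert: sigma = 5.607 × 10⁷ Pa = 56.07 MPa
Final answer: sigma = 56.07 MPa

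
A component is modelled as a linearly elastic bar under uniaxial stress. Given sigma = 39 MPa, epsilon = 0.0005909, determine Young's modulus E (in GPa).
Model: a linearly elastic bar under uniaxial stress, so epsilon = sigma / E.
Solve for E: E = sigma / epsilon.
Convert to SI units:
  sigma = 39 MPa = 3.9 × 10⁷ Pa
Substitute:
  E = (3.9 × 10⁷) / 0.0005909
  E = 6.6 × 10¹⁰ Pa
Convert: E = 6.6 × 10¹⁰ Pa = 66 GPa
Final answer: E = 66 GPa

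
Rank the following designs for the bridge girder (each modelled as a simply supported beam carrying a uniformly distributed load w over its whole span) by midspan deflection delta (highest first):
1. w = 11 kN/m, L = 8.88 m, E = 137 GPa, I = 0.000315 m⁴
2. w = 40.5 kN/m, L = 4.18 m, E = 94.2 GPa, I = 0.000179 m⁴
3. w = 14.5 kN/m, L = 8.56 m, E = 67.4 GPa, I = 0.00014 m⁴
Model: a simply supported beam carrying a uniformly distributed load w over its whole span, so delta = (5·w·L^4) / (384·E·I) (SI units).
  Case 1: delta = (5 × 11000 × 8.88^4) / (384 × (1.37 × 10¹¹) × 0.000315) = 0.02064 m = 20.64 mm
  Case 2: delta = (5 × 40500 × 4.18^4) / (384 × (9.42 × 10¹⁰) × 0.000179) = 0.009548 m = 9.548 mm
  Case 3: delta = (5 × 14500 × 8.56^4) / (384 × (6.74 × 10¹⁰) × 0.00014) = 0.1074 m = 107.4 mm
Ordering: 107.4 mm (case 3) > 20.64 mm (case 1) > 9.548 mm (case 2)
Final answer: 3, 1, 2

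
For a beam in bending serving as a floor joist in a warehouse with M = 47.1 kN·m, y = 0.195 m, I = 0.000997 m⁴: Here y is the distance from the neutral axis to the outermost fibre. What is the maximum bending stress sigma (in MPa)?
Model: a beam in bending, so sigma = (M·y) / I.
Convert to SI units:
  M = 47.1 kN·m = 47100 N·m
Substitute:
  sigma = (47100 × 0.195) / 0.000997
  sigma = 9.212 × 10⁶ Pa
Convert: sigma = 9.212 × 10⁶ Pa = 9.212 MPa
Final answer: sigma = 9.212 MPa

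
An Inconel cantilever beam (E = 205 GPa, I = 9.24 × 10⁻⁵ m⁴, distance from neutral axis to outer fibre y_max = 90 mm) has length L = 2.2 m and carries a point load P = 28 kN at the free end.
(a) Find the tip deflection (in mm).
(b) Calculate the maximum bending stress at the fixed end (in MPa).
(a) Tip deflection of a cantilever with an end point load: δ = P·L^3 / (3·E·I). Convert P = 28 kN = 28000 N, E = 205 GPa = 2.05 × 10¹¹ Pa.
  δ = (28000 × 2.2^3) / (3 × (2.05 × 10¹¹) × (9.24 × 10⁻⁵)) = 0.005247 m = 5.247 mm
(b) Maximum bending moment at the fixed end: M = P·L = 28000 × 2.2 = 61600 N·m. Convert y_max = 90 mm = 0.09 m.
  σ = M·y_max / I = (61600 × 0.09) / (9.24 × 10⁻⁵) = 6 × 10⁷ Pa = 60 MPa
Final answer: (a) δ = 5.247 mm, (b) σ = 60 MPa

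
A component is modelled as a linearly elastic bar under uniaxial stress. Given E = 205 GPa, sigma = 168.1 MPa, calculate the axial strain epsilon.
Model: a linearly elastic bar under uniaxial stress, so sigma = E·epsilon.
Solve for epsilon: epsilon = sigma / E.
Convert to SI units:
  E = 205 GPa = 2.05 × 10¹¹ Pa
  sigma = 168.1 MPa = 1.681 × 10⁸ Pa
Substitute:
  epsilon = (1.681 × 10⁸) / (2.05 × 10¹¹)
  epsilon = 0.00082
Final answer: epsilon = 0.00082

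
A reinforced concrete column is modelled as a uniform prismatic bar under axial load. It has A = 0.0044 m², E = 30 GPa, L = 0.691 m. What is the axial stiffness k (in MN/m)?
Model: a uniform prismatic bar under axial load, so k = (A·E) / L.
Convert to SI units:
  E = 30 GPa = 3 × 10¹⁰ Pa
Substitute:
  k = (0.0044 × (3 × 10¹⁰)) / 0.691
  k = 1.91 × 10⁸ N/m
Convert: k = 1.91 × 10⁸ N/m = 191 MN/m
Final answer: k = 191 MN/m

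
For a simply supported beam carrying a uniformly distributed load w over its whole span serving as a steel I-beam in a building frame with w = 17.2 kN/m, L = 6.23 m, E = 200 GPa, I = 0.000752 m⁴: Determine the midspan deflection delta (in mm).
Model: a simply supported beam carrying a uniformly distributed load w over its whole span, so delta = (5·w·L^4) / (384·E·I).
Convert to SI units:
  w = 17.2 kN/m = 17200 N/m
  E = 200 GPa = 2 × 10¹¹ Pa
Substitute:
  delta = (5 × 17200 × 6.23^4) / (384 × (2 × 10¹¹) × 0.000752)
  delta = 0.002243 m
Convert: delta = 0.002243 m = 2.243 mm
Final answer: delta = 2.243 mm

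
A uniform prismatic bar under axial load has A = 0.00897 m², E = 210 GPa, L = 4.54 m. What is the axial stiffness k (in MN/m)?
Model: a uniform prismatic bar under axial load, so k = (A·E) / L.
Convert to SI units:
  E = 210 GPa = 2.1 × 10¹¹ Pa
Substitute:
  k = (0.00897 × (2.1 × 10¹¹)) / 4.54
  k = 4.149 × 10⁸ N/m
Convert: k = 4.149 × 10⁸ N/m = 414.9 MN/m
Final answer: k = 414.9 MN/m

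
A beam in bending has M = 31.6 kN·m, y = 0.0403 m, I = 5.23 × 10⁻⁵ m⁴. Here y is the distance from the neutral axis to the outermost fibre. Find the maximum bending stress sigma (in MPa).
Model: a beam in bending, so sigma = (M·y) / I.
Convert to SI units:
  M = 31.6 kN·m = 31600 N·m
Substitute:
  sigma = (31600 × 0.0403) / (5.23 × 10⁻⁵)
  sigma = 2.435 × 10⁷ Pa
Convert: sigma = 2.435 × 10⁷ Pa = 24.35 MPa
Final answer: sigma = 24.35 MPa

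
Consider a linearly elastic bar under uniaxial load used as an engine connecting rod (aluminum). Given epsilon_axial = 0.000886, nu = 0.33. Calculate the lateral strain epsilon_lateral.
Model: a linearly elastic bar under uniaxial load, so epsilon_lateral = -nu·epsilon_axial.
Substitute:
  epsilon_lateral = -(0.33 × 0.000886)
  epsilon_lateral = -0.0002924
Final answer: epsilon_lateral = -0.0002924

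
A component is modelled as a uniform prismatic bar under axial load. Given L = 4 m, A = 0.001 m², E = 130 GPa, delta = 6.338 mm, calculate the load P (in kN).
Model: a uniform prismatic bar under axial load, so delta = (P·L) / (A·E).
Solve for P: P = (delta·A·E) / L.
Convert to SI units:
  E = 130 GPa = 1.3 × 10¹¹ Pa
  delta = 6.338 mm = 0.006338 m
Substitute:
  P = (0.006338 × 0.001 × (1.3 × 10¹¹)) / 4
  P = 206000 N
Convert: P = 206000 N = 206 kN
Final answer: P = 206 kN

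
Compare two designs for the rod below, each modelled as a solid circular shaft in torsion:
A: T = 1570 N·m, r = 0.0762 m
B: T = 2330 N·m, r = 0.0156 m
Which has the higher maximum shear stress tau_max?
Model: a solid circular shaft in torsion, so tau_max = (2·T) / (π·r^3) (SI units).
  A: tau_max = (2 × 1570) / (π × 0.0762^3) = 2.259 × 10⁶ Pa = 2.259 MPa
  B: tau_max = (2 × 2330) / (π × 0.0156^3) = 3.907 × 10⁸ Pa = 390.7 MPa
390.7 MPa > 2.259 MPa, so B is larger.
Final answer: B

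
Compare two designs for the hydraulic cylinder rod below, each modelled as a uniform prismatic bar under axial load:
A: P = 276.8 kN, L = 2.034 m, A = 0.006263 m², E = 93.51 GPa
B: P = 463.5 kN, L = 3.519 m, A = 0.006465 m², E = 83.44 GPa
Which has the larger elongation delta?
Model: a uniform prismatic bar under axial load, so delta = (P·L) / (A·E) (SI units).
  A: delta = (276800 × 2.034) / (0.006263 × (9.351 × 10¹⁰)) = 0.0009613 m = 0.9613 mm
  B: delta = (463500 × 3.519) / (0.006465 × (8.344 × 10¹⁰)) = 0.003024 m = 3.024 mm
3.024 mm > 0.9613 mm, so B is larger.
Final answer: B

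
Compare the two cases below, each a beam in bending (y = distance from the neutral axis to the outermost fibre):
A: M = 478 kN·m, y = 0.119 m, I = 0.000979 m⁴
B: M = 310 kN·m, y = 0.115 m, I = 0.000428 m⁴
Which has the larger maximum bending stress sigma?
Model: a beam in bending (y = distance from the neutral axis to the outermost fibre), so sigma = (M·y) / I (SI units).
  A: sigma = (478000 × 0.119) / 0.000979 = 5.81 × 10⁷ Pa = 58.1 MPa
  B: sigma = (310000 × 0.115) / 0.000428 = 8.329 × 10⁷ Pa = 83.29 MPa
83.29 MPa > 58.1 MPa, so B is larger.
Final answer: B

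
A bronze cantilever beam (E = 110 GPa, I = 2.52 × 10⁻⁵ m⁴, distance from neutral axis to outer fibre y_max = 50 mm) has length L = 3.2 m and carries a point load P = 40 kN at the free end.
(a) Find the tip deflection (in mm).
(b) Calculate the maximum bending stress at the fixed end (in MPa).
(a) Tip deflection of a cantilever with an end point load: δ = P·L^3 / (3·E·I). Convert P = 40 kN = 40000 N, E = 110 GPa = 1.1 × 10¹¹ Pa.
  δ = (40000 × 3.2^3) / (3 × (1.1 × 10¹¹) × (2.52 × 10⁻⁵)) = 0.1576 m = 157.6 mm
(b) Maximum bending moment at the fixed end: M = P·L = 40000 × 3.2 = 128000 N·m. Convert y_max = 50 mm = 0.05 m.
  σ = M·y_max / I = (128000 × 0.05) / (2.52 × 10⁻⁵) = 2.54 × 10⁸ Pa = 254 MPa
Final answer: (a) δ = 157.6 mm, (b) σ = 254 MPa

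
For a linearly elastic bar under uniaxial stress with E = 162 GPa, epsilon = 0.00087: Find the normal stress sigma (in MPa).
Model: a linearly elastic bar under uniaxial stress, so sigma = E·epsilon.
Convert to SI units:
  E = 162 GPa = 1.62 × 10¹¹ Pa
Substitute:
  sigma = (1.62 × 10¹¹) × 0.00087
  sigma = 1.409 × 10⁸ Pa
Convert: sigma = 1.409 × 10⁸ Pa = 140.9 MPa
Final answer: sigma = 140.9 MPa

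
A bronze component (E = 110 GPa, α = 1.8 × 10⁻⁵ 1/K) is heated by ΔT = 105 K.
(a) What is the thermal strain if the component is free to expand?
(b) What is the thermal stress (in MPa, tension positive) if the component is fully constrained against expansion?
(a) Free thermal strain ε_th = α·ΔT = (1.8 × 10⁻⁵) × 105 = 0.00189
(b) Fully constrained, the expansion is suppressed, so σ = -E·α·ΔT. Convert E = 110 GPa = 1.1 × 10¹¹ Pa.
  σ = -(1.1 × 10¹¹) × (1.8 × 10⁻⁵) × 105 = -2.079 × 10⁸ Pa = -207.9 MPa (compressive)
Final answer: (a) ε_th = 0.00189, (b) σ = -207.9 MPa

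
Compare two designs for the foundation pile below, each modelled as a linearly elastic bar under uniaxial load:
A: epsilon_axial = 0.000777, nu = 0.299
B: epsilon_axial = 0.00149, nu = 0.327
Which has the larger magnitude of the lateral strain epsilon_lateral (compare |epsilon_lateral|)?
Model: a linearly elastic bar under uniaxial load, so epsilon_lateral = -nu·epsilon_axial (SI units).
  A: epsilon_lateral = -(0.299 × 0.000777) = -0.0002323
  B: epsilon_lateral = -(0.327 × 0.00149) = -0.0004872
|epsilon_lateral|: A = 0.0002323, B = 0.0004872, so B is larger in magnitude.
Final answer: B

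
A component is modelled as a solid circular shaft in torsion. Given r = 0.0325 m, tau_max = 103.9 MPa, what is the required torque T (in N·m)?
Model: a solid circular shaft in torsion, so tau_max = (2·T) / (π·r^3).
Solve for T: T = (π·tau_max·r^3) / 2.
Convert to SI units:
  tau_max = 103.9 MPa = 1.039 × 10⁸ Pa
Substitute:
  T = (π × (1.039 × 10⁸) × 0.0325^3) / 2
  T = 5603 N·m
Final answer: T = 5603 N·m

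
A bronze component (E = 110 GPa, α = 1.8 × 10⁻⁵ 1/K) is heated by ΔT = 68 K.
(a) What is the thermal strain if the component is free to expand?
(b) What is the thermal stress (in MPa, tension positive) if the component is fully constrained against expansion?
(a) Free thermal strain ε_th = α·ΔT = (1.8 × 10⁻⁵) × 68 = 0.001224
(b) Fully constrained, the expansion is suppressed, so σ = -E·α·ΔT. Convert E = 110 GPa = 1.1 × 10¹¹ Pa.
  σ = -(1.1 × 10¹¹) × (1.8 × 10⁻⁵) × 68 = -1.346 × 10⁸ Pa = -134.6 MPa (compressive)
Final answer: (a) ε_th = 0.001224, (b) σ = -134.6 MPa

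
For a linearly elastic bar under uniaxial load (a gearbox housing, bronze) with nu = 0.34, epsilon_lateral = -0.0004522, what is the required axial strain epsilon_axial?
Model: a linearly elastic bar under uniaxial load, so epsilon_lateral = -nu·epsilon_axial.
Solve for epsilon_axial: epsilon_axial = -epsilon_lateral / nu.
Substitute:
  epsilon_axial = -(-0.0004522) / 0.34
  epsilon_axial = 0.00133
Final answer: epsilon_axial = 0.00133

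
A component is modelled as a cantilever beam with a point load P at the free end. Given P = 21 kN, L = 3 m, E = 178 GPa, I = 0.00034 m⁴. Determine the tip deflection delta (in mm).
Model: a cantilever beam with a point load P at the free end, so delta = (P·L^3) / (3·E·I).
Convert to SI units:
  P = 21 kN = 21000 N
  E = 178 GPa = 1.78 × 10¹¹ Pa
Substitute:
  delta = (21000 × 3^3) / (3 × (1.78 × 10¹¹) × 0.00034)
  delta = 0.003123 m
Convert: delta = 0.003123 m = 3.123 mm
Final answer: delta = 3.123 mm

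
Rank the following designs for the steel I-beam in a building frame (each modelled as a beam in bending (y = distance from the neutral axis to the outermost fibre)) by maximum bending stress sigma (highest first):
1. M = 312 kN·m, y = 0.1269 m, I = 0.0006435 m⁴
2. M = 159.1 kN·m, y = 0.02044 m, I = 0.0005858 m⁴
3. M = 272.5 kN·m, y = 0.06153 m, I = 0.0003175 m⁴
Model: a beam in bending (y = distance from the neutral axis to the outermost fibre), so sigma = (M·y) / I (SI units).
  Case 1: sigma = (312000 × 0.1269) / 0.0006435 = 6.153 × 10⁷ Pa = 61.53 MPa
  Case 2: sigma = (159100 × 0.02044) / 0.0005858 = 5.551 × 10⁶ Pa = 5.551 MPa
  Case 3: sigma = (272500 × 0.06153) / 0.0003175 = 5.281 × 10⁷ Pa = 52.81 MPa
Ordering: 61.53 MPa (case 1) > 52.81 MPa (case 3) > 5.551 MPa (case 2)
Final answer: 1, 3, 2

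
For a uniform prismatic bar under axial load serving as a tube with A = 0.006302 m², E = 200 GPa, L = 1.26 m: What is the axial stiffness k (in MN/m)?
Model: a uniform prismatic bar under axial load, so k = (A·E) / L.
Convert to SI units:
  E = 200 GPa = 2 × 10¹¹ Pa
Substitute:
  k = (0.006302 × (2 × 10¹¹)) / 1.26
  k = 1 × 10⁹ N/m
Convert: k = 1 × 10⁹ N/m = 1000 MN/m
Final answer: k = 1000 MN/m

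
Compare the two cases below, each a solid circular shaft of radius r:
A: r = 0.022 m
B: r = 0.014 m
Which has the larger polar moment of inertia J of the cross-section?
Model: a solid circular shaft of radius r, so J = (π·r^4) / 2 (SI units).
  A: J = (π × 0.022^4) / 2 = 3.68 × 10⁻⁷ m⁴
  B: J = (π × 0.014^4) / 2 = 6.034 × 10⁻⁸ m⁴
3.68 × 10⁻⁷ m⁴ > 6.034 × 10⁻⁸ m⁴, so A is larger.
Final answer: A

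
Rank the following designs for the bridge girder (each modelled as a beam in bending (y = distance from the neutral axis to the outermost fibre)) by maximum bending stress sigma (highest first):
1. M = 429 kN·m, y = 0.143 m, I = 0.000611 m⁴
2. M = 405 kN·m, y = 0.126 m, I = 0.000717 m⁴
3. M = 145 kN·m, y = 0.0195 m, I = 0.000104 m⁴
Model: a beam in bending (y = distance from the neutral axis to the outermost fibre), so sigma = (M·y) / I (SI units).
  Case 1: sigma = (429000 × 0.143) / 0.000611 = 1.004 × 10⁸ Pa = 100.4 MPa
  Case 2: sigma = (405000 × 0.126) / 0.000717 = 7.117 × 10⁷ Pa = 71.17 MPa
  Case 3: sigma = (145000 × 0.0195) / 0.000104 = 2.719 × 10⁷ Pa = 27.19 MPa
Ordering: 100.4 MPa (case 1) > 71.17 MPa (case 2) > 27.19 MPa (case 3)
Final answer: 1, 2, 3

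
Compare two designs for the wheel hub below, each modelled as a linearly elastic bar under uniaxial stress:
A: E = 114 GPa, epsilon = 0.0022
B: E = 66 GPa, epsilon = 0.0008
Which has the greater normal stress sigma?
Model: a linearly elastic bar under uniaxial stress, so sigma = E·epsilon (SI units).
  A: sigma = (1.14 × 10¹¹) × 0.0022 = 2.508 × 10⁸ Pa = 250.8 MPa
  B: sigma = (6.6 × 10¹⁰) × 0.0008 = 5.28 × 10⁷ Pa = 52.8 MPa
250.8 MPa > 52.8 MPa, so A is larger.
Final answer: A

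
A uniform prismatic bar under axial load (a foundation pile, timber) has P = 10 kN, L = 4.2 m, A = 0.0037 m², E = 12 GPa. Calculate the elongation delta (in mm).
Model: a uniform prismatic bar under axial load, so delta = (P·L) / (A·E).
Convert to SI units:
  P = 10 kN = 10000 N
  E = 12 GPa = 1.2 × 10¹⁰ Pa
Substitute:
  delta = (10000 × 4.2) / (0.0037 × (1.2 × 10¹⁰))
  delta = 0.0009459 m
Convert: delta = 0.0009459 m = 0.9459 mm
Final answer: delta = 0.9459 mm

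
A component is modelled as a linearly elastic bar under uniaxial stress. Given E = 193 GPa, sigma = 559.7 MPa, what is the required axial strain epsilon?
Model: a linearly elastic bar under uniaxial stress, so sigma = E·epsilon.
Solve for epsilon: epsilon = sigma / E.
Convert to SI units:
  E = 193 GPa = 1.93 × 10¹¹ Pa
  sigma = 559.7 MPa = 5.597 × 10⁸ Pa
Substitute:
  epsilon = (5.597 × 10⁸) / (1.93 × 10¹¹)
  epsilon = 0.0029
Final answer: epsilon = 0.0029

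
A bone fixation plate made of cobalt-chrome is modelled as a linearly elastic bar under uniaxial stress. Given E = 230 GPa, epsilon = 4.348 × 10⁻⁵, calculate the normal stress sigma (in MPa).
Model: a linearly elastic bar under uniaxial stress, so epsilon = sigma / E.
Solve for sigma: sigma = epsilon·E.
Convert to SI units:
  E = 230 GPa = 2.3 × 10¹¹ Pa
Substitute:
  sigma = (4.348 × 10⁻⁵) × (2.3 × 10¹¹)
  sigma = 1 × 10⁷ Pa
Convert: sigma = 1 × 10⁷ Pa = 10 MPa
Final answer: sigma = 10 MPa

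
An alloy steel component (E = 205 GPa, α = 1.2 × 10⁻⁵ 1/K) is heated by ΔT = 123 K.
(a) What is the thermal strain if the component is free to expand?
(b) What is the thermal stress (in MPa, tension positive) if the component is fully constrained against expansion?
(a) Free thermal strain ε_th = α·ΔT = (1.2 × 10⁻⁵) × 123 = 0.001476
(b) Fully constrained, the expansion is suppressed, so σ = -E·α·ΔT. Convert E = 205 GPa = 2.05 × 10¹¹ Pa.
  σ = -(2.05 × 10¹¹) × (1.2 × 10⁻⁵) × 123 = -3.026 × 10⁸ Pa = -302.6 MPa (compressive)
Final answer: (a) ε_th = 0.001476, (b) σ = -302.6 MPa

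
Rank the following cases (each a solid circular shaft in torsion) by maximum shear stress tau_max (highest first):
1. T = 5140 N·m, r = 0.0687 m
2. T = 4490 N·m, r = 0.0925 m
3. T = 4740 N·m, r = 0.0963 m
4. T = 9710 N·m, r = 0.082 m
Model: a solid circular shaft in torsion, so tau_max = (2·T) / (π·r^3) (SI units).
  Case 1: tau_max = (2 × 5140) / (π × 0.0687^3) = 1.009 × 10⁷ Pa = 10.09 MPa
  Case 2: tau_max = (2 × 4490) / (π × 0.0925^3) = 3.612 × 10⁶ Pa = 3.612 MPa
  Case 3: tau_max = (2 × 4740) / (π × 0.0963^3) = 3.379 × 10⁶ Pa = 3.379 MPa
  Case 4: tau_max = (2 × 9710) / (π × 0.082^3) = 1.121 × 10⁷ Pa = 11.21 MPa
Ordering: 11.21 MPa (case 4) > 10.09 MPa (case 1) > 3.612 MPa (case 2) > 3.379 MPa (case 3)
Final answer: 4, 1, 2, 3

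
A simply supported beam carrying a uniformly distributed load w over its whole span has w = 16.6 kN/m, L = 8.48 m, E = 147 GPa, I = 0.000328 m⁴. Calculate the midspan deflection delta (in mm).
Model: a simply supported beam carrying a uniformly distributed load w over its whole span, so delta = (5·w·L^4) / (384·E·I).
Convert to SI units:
  w = 16.6 kN/m = 16600 N/m
  E = 147 GPa = 1.47 × 10¹¹ Pa
Substitute:
  delta = (5 × 16600 × 8.48^4) / (384 × (1.47 × 10¹¹) × 0.000328)
  delta = 0.02318 m
Convert: delta = 0.02318 m = 23.18 mm
Final answer: delta = 23.18 mm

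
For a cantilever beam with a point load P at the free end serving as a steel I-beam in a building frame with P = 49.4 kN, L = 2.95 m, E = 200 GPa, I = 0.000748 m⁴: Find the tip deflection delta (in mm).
Model: a cantilever beam with a point load P at the free end, so delta = (P·L^3) / (3·E·I).
Convert to SI units:
  P = 49.4 kN = 49400 N
  E = 200 GPa = 2 × 10¹¹ Pa
Substitute:
  delta = (49400 × 2.95^3) / (3 × (2 × 10¹¹) × 0.000748)
  delta = 0.002826 m
Convert: delta = 0.002826 m = 2.826 mm
Final answer: delta = 2.826 mm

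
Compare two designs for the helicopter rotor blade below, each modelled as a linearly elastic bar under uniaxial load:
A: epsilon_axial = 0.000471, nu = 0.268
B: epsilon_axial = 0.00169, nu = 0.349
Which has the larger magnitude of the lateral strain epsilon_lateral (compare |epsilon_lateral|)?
Model: a linearly elastic bar under uniaxial load, so epsilon_lateral = -nu·epsilon_axial (SI units).
  A: epsilon_lateral = -(0.268 × 0.000471) = -0.0001262
  B: epsilon_lateral = -(0.349 × 0.00169) = -0.0005898
|epsilon_lateral|: A = 0.0001262, B = 0.0005898, so B is larger in magnitude.
Final answer: B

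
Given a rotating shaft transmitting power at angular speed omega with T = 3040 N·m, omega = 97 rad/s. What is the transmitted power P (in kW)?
Model: a rotating shaft transmitting power at angular speed omega, so P = T·omega.
Substitute:
  P = 3040 × 97
  P = 294900 W
Convert: P = 294900 W = 294.9 kW
Final answer: P = 294.9 kW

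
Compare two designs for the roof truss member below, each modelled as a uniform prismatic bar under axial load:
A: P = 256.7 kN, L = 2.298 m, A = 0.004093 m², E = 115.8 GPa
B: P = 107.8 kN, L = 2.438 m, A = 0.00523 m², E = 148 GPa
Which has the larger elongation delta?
Model: a uniform prismatic bar under axial load, so delta = (P·L) / (A·E) (SI units).
  A: delta = (256700 × 2.298) / (0.004093 × (1.158 × 10¹¹)) = 0.001245 m = 1.245 mm
  B: delta = (107800 × 2.438) / (0.00523 × (1.48 × 10¹¹)) = 0.0003395 m = 0.3395 mm
1.245 mm > 0.3395 mm, so A is larger.
Final answer: A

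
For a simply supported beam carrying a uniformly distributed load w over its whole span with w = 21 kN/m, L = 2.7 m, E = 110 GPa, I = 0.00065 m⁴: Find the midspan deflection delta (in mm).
Model: a simply supported beam carrying a uniformly distributed load w over its whole span, so delta = (5·w·L^4) / (384·E·I).
Convert to SI units:
  w = 21 kN/m = 21000 N/m
  E = 110 GPa = 1.1 × 10¹¹ Pa
Substitute:
  delta = (5 × 21000 × 2.7^4) / (384 × (1.1 × 10¹¹) × 0.00065)
  delta = 0.0002032 m
Convert: delta = 0.0002032 m = 0.2032 mm
Final answer: delta = 0.2032 mm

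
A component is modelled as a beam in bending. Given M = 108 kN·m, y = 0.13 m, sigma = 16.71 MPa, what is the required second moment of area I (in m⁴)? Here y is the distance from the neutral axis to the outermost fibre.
Model: a beam in bending, so sigma = (M·y) / I.
Solve for I: I = (M·y) / sigma.
Convert to SI units:
  M = 108 kN·m = 108000 N·m
  sigma = 16.71 MPa = 1.671 × 10⁷ Pa
Substitute:
  I = (108000 × 0.13) / (1.671 × 10⁷)
  I = 0.0008402 m⁴
Final answer: I = 0.0008402 m⁴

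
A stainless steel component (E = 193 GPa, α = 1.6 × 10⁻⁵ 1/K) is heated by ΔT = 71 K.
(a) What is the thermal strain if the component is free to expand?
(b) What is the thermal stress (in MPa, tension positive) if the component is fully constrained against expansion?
(a) Free thermal strain ε_th = α·ΔT = (1.6 × 10⁻⁵) × 71 = 0.001136
(b) Fully constrained, the expansion is suppressed, so σ = -E·α·ΔT. Convert E = 193 GPa = 1.93 × 10¹¹ Pa.
  σ = -(1.93 × 10¹¹) × (1.6 × 10⁻⁵) × 71 = -2.192 × 10⁸ Pa = -219.2 MPa (compressive)
Final answer: (a) ε_th = 0.001136, (b) σ = -219.2 MPa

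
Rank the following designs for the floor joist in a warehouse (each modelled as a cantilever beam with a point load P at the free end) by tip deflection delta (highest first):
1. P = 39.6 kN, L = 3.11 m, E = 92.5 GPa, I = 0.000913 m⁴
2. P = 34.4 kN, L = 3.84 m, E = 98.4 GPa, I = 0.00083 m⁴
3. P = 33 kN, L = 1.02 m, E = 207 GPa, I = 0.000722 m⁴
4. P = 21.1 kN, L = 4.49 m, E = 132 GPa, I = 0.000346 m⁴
Model: a cantilever beam with a point load P at the free end, so delta = (P·L^3) / (3·E·I) (SI units).
  Case 1: delta = (39600 × 3.11^3) / (3 × (9.25 × 10¹⁰) × 0.000913) = 0.004702 m = 4.702 mm
  Case 2: delta = (34400 × 3.84^3) / (3 × (9.84 × 10¹⁰) × 0.00083) = 0.00795 m = 7.95 mm
  Case 3: delta = (33000 × 1.02^3) / (3 × (2.07 × 10¹¹) × 0.000722) = 7.811 × 10⁻⁵ m = 0.07811 mm
  Case 4: delta = (21100 × 4.49^3) / (3 × (1.32 × 10¹¹) × 0.000346) = 0.01394 m = 13.94 mm
Ordering: 13.94 mm (case 4) > 7.95 mm (case 2) > 4.702 mm (case 1) > 0.07811 mm (case 3)
Final answer: 4, 2, 1, 3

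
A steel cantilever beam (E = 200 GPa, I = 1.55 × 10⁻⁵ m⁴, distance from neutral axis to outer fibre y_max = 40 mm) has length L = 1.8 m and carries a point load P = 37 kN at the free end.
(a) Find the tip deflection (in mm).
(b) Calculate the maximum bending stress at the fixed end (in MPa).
(a) Tip deflection of a cantilever with an end point load: δ = P·L^3 / (3·E·I). Convert P = 37 kN = 37000 N, E = 200 GPa = 2 × 10¹¹ Pa.
  δ = (37000 × 1.8^3) / (3 × (2 × 10¹¹) × (1.55 × 10⁻⁵)) = 0.0232 m = 23.2 mm
(b) Maximum bending moment at the fixed end: M = P·L = 37000 × 1.8 = 66600 N·m. Convert y_max = 40 mm = 0.04 m.
  σ = M·y_max / I = (66600 × 0.04) / (1.55 × 10⁻⁵) = 1.719 × 10⁸ Pa = 171.9 MPa
Final answer: (a) δ = 23.2 mm, (b) σ = 171.9 MPa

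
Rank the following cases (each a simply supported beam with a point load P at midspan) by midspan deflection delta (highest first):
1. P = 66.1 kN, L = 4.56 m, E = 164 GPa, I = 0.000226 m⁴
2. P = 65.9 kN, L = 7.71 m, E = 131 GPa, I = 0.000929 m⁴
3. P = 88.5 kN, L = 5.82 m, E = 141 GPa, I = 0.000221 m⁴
Model: a simply supported beam with a point load P at midspan, so delta = (P·L^3) / (48·E·I) (SI units).
  Case 1: delta = (66100 × 4.56^3) / (48 × (1.64 × 10¹¹) × 0.000226) = 0.003523 m = 3.523 mm
  Case 2: delta = (65900 × 7.71^3) / (48 × (1.31 × 10¹¹) × 0.000929) = 0.00517 m = 5.17 mm
  Case 3: delta = (88500 × 5.82^3) / (48 × (1.41 × 10¹¹) × 0.000221) = 0.01166 m = 11.66 mm
Ordering: 11.66 mm (case 3) > 5.17 mm (case 2) > 3.523 mm (case 1)
Final answer: 3, 2, 1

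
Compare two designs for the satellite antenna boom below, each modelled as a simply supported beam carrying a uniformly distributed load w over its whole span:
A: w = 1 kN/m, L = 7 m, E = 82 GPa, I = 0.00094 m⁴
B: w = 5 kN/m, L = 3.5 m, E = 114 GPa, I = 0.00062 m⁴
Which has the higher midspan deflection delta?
Model: a simply supported beam carrying a uniformly distributed load w over its whole span, so delta = (5·w·L^4) / (384·E·I) (SI units).
  A: delta = (5 × 1000 × 7^4) / (384 × (8.2 × 10¹⁰) × 0.00094) = 0.0004056 m = 0.4056 mm
  B: delta = (5 × 5000 × 3.5^4) / (384 × (1.14 × 10¹¹) × 0.00062) = 0.0001382 m = 0.1382 mm
0.4056 mm > 0.1382 mm, so A is larger.
Final answer: A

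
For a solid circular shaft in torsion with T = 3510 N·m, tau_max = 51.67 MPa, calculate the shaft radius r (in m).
Model: a solid circular shaft in torsion, so tau_max = (2·T) / (π·r^3).
Solve for r: r = ((2·T) / (π·tau_max))^(1/3).
Convert to SI units:
  tau_max = 51.67 MPa = 5.167 × 10⁷ Pa
Substitute:
  r = ((2 × 3510) / (π × (5.167 × 10⁷)))^(1/3)
  r = 0.0351 m
Final answer: r = 0.0351 m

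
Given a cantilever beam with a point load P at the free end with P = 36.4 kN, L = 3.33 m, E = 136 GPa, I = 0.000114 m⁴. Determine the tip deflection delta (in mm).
Model: a cantilever beam with a point load P at the free end, so delta = (P·L^3) / (3·E·I).
Convert to SI units:
  P = 36.4 kN = 36400 N
  E = 136 GPa = 1.36 × 10¹¹ Pa
Substitute:
  delta = (36400 × 3.33^3) / (3 × (1.36 × 10¹¹) × 0.000114)
  delta = 0.0289 m
Convert: delta = 0.0289 m = 28.9 mm
Final answer: delta = 28.9 mm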